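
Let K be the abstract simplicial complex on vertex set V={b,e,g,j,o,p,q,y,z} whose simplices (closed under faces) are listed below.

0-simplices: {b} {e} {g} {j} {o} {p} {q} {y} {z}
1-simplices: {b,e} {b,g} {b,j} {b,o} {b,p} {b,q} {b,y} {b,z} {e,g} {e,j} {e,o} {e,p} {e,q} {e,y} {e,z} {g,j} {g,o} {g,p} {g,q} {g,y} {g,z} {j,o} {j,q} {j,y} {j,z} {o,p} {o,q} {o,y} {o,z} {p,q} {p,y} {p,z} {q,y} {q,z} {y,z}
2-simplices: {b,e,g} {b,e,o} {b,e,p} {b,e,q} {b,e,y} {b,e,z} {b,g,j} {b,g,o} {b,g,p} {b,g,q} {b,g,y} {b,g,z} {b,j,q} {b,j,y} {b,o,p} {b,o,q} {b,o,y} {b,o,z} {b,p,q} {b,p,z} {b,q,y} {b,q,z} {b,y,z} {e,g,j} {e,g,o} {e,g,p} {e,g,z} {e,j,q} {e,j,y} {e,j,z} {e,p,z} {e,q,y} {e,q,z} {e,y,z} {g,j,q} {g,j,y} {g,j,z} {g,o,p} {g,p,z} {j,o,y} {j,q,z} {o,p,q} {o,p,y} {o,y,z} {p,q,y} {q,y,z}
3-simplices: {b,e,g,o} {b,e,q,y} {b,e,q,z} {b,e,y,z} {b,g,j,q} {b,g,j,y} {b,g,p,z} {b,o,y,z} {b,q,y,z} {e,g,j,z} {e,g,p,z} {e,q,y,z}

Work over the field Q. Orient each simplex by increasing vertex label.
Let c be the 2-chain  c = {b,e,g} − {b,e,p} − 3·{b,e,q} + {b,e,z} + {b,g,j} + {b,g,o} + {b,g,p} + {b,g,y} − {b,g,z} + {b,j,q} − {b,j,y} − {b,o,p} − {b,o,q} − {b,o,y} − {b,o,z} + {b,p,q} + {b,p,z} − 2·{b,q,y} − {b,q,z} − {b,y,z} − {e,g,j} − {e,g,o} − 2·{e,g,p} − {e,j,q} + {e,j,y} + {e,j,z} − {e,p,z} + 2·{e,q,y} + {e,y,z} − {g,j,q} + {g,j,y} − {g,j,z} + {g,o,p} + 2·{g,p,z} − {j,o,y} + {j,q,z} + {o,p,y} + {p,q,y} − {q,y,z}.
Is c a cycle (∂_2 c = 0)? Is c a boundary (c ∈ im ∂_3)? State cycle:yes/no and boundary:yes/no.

n_0=9 n_1=35 n_2=46 n_3=12  [Q]
∂1: piv[be,bg,bj,bo,bp,bq,by,bz] rk=8  ker:eg,ej,eo,ep,eq,ey,ez,gj,go,gp,gq,gy,gz,jo,jq,jy,jz,op,oq,oy,oz,pq,py,pz,qy,qz,yz
∂2: piv[beg,beo,bep,beq,bey,bez,bgj,bgo,bgp,bgq,bgy,bgz,bjq,bjy,bop,boq,boy,boz,bpq,bpz,bqy,bqz,byz,egj,ejz,joy,opy] rk=27  ker:ego,egp,egz,ejq,ejy,epz,eqy,eqz,eyz,gjq,gjy,gjz,gop,gpz,jqz,opq,oyz,pqy,qyz
∂3: piv[bego,beqy,beqz,beyz,bgjq,bgjy,bgpz,boyz,bqyz,egjz,egpz] rk=11  ker:eqyz
∂2c = −2·{b,e} + 2·{b,g} − {b,j} − 5·{b,o} + 3·{b,p} − {b,q} + 2·{b,y} + 2·{b,z} − 3·{e,g} + 2·{e,j} + {e,o} − 2·{e,y} − {g,j} + {g,o} + {g,q} − 2·{g,z} − {j,o} + 2·{j,y} − {j,z} + {o,p} − {o,q} − 3·{o,y} − {o,z} + 2·{p,q} + 2·{p,z} + {q,z} − {y,z}

cycle:no boundary:no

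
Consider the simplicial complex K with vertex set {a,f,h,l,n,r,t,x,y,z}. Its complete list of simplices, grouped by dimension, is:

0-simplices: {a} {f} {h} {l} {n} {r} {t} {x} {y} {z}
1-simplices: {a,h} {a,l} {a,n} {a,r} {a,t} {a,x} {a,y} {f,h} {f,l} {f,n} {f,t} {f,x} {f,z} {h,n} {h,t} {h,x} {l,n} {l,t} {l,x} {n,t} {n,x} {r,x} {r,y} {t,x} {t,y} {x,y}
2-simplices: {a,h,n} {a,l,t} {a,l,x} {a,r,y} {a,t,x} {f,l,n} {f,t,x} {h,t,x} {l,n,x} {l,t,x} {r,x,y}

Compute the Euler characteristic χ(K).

χ(K)=-5

n_0=10 n_1=26 n_2=11
χ=+10−26+11=-5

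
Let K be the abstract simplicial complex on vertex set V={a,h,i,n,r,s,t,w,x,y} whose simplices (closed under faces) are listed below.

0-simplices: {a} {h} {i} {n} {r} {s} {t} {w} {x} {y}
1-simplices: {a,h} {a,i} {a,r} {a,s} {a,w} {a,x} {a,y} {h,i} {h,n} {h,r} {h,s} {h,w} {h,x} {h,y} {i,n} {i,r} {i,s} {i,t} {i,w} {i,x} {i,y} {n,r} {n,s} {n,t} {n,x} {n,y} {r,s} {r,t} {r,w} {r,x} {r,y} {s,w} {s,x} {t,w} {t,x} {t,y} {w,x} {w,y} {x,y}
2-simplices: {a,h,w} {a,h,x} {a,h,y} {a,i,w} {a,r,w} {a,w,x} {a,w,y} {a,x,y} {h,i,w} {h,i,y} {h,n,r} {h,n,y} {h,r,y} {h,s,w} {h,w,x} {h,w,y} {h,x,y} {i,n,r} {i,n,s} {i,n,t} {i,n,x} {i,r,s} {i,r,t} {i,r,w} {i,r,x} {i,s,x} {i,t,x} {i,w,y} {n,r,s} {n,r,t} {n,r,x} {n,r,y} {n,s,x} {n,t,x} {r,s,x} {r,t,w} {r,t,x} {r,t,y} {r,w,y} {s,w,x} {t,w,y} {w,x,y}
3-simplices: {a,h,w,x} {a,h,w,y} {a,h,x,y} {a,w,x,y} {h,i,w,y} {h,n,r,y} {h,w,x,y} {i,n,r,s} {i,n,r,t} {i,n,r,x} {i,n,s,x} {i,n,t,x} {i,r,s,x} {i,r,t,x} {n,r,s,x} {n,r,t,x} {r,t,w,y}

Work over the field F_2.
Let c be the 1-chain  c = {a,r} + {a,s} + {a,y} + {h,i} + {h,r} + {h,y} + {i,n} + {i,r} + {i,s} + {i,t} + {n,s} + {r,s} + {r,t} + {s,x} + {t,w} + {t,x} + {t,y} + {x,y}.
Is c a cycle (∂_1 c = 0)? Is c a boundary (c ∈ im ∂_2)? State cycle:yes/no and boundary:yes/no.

cycle:no boundary:no

n_0=10 n_1=39 n_2=42 n_3=17  [Z2]
∂1: piv[ah,ai,ar,as,aw,ax,ay,hn,it] rk=9  ker:hi,hr,hs,hw,hx,hy,in,ir,is,iw,ix,iy,nr,ns,nt,nx,ny,rs,rt,rw,rx,ry,sw,sx,tw,tx,ty,wx,wy,xy
∂2: piv[ahw,ahx,ahy,aiw,arw,awx,awy,axy,hiw,hiy,hnr,hny,hry,hsw,inr,ins,int,inx,irs,irt,irw,irx,isx,itx,rtw,rty,rwy,swx] rk=28  ker:hwx,hwy,hxy,iwy,nrs,nrt,nrx,nry,nsx,ntx,rsx,rtx,twy,wxy
∂3: piv[ahwx,ahwy,ahxy,awxy,hiwy,hnry,inrs,inrt,inrx,insx,intx,irsx,irtx,rtwy] rk=14  ker:hwxy,nrsx,nrtx
∂1c = {a} + {h} + {i} + {r} + {s} + {t} + {w} + {x}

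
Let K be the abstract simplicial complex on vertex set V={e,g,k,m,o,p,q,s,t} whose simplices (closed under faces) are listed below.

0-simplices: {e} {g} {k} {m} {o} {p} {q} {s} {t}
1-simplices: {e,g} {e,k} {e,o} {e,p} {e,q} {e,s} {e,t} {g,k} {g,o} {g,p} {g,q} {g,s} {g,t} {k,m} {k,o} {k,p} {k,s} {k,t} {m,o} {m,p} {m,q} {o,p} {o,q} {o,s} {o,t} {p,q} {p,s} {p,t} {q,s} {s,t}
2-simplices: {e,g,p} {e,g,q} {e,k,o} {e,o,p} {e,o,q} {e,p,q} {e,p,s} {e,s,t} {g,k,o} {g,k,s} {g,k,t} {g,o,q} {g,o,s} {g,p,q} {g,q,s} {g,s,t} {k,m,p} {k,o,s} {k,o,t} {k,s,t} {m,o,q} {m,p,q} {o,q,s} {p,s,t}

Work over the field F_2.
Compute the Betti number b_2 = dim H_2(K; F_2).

n_0=9 n_1=30 n_2=24  [Z2]
∂1: piv[eg,ek,eo,ep,eq,es,et,km] rk=8  ker:gk,go,gp,gq,gs,gt,ko,kp,ks,kt,mo,mp,mq,op,oq,os,ot,pq,ps,pt,qs,st
∂2: piv[egp,egq,eko,eop,eoq,epq,eps,est,gko,gks,gkt,goq,gos,gqs,gst,kmp,kot,moq,mpq,pst] rk=20  ker:gpq,kos,kst,oqs
b_2=(24−20)−0=4

b_2=4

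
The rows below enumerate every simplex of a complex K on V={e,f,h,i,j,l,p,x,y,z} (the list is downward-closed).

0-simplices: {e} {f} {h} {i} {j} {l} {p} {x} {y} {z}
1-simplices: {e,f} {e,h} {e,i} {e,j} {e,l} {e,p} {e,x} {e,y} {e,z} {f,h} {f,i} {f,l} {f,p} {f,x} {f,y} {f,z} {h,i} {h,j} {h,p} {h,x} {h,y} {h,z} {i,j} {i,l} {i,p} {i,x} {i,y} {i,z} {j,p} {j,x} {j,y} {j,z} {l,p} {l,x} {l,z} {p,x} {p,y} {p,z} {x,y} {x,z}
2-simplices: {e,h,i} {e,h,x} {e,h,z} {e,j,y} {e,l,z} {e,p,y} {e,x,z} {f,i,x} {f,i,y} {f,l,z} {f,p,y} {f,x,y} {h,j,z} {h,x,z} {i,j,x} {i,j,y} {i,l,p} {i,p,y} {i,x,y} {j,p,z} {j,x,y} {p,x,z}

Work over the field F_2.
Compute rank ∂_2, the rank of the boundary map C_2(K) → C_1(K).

n_0=10 n_1=40 n_2=22  [Z2]
∂1: piv[ef,eh,ei,ej,el,ep,ex,ey,ez] rk=9  ker:fh,fi,fl,fp,fx,fy,fz,hi,hj,hp,hx,hy,hz,ij,il,ip,ix,iy,iz,jp,jx,jy,jz,lp,lx,lz,px,py,pz,xy,xz
∂2: piv[ehi,ehx,ehz,ejy,elz,epy,exz,fix,fiy,flz,fpy,fxy,hjz,ijx,ijy,ilp,ipy,jpz,pxz] rk=19  ker:hxz,ixy,jxy
rk∂_2=19

rank∂_2=19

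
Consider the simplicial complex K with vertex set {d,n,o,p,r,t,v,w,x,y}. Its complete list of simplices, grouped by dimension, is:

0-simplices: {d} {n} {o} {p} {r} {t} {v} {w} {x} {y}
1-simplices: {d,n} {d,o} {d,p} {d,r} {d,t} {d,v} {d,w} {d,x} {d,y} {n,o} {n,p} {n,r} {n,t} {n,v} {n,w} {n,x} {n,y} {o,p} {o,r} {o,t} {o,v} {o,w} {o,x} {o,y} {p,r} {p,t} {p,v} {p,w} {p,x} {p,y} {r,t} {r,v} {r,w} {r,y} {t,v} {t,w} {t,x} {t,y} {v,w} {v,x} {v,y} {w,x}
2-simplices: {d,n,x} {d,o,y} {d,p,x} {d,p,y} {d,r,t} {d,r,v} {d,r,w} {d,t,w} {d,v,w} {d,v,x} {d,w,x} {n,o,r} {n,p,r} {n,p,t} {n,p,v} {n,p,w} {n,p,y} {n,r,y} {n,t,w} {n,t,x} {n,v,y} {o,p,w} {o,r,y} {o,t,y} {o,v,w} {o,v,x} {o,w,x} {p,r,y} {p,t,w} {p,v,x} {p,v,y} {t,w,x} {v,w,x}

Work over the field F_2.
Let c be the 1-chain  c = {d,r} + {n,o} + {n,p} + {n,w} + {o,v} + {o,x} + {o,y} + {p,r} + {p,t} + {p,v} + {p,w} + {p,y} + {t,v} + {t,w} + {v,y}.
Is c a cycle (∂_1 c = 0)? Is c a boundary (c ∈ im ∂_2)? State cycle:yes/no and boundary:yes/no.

n_0=10 n_1=42 n_2=33  [Z2]
∂1: piv[dn,do,dp,dr,dt,dv,dw,dx,dy] rk=9  ker:no,np,nr,nt,nv,nw,nx,ny,op,or,ot,ov,ow,ox,oy,pr,pt,pv,pw,px,py,rt,rv,rw,ry,tv,tw,tx,ty,vw,vx,vy,wx
∂2: piv[dnx,doy,dpx,dpy,drt,drv,drw,dtw,dvw,dvx,dwx,nor,npr,npt,npv,npw,npy,nry,ntw,ntx,nvy,opw,ory,oty,ovw,ovx,pvx,twx] rk=28  ker:owx,pry,ptw,pvy,vwx
∂1c = {d} + {n} + {t} + {w} + {x} + {y}

cycle:no boundary:no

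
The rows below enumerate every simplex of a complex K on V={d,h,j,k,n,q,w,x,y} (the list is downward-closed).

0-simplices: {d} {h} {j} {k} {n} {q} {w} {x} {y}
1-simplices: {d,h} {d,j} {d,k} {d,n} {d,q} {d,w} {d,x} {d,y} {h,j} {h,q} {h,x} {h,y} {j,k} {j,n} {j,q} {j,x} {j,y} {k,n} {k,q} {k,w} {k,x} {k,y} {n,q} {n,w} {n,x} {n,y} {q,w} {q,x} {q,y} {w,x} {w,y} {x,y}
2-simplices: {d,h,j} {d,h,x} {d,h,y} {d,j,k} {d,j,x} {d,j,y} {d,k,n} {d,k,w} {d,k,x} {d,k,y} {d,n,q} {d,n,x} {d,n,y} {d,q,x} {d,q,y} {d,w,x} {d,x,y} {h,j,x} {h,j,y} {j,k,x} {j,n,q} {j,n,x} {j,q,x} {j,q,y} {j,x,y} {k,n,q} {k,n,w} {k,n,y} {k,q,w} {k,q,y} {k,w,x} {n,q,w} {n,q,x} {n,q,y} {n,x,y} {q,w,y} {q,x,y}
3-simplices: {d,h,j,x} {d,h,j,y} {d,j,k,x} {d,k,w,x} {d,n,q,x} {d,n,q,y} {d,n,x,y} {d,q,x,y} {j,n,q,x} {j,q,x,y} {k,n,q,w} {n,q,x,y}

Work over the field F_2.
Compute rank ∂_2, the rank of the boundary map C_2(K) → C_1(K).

rank∂_2=23

n_0=9 n_1=32 n_2=37 n_3=12  [Z2]
∂1: piv[dh,dj,dk,dn,dq,dw,dx,dy] rk=8  ker:hj,hq,hx,hy,jk,jn,jq,jx,jy,kn,kq,kw,kx,ky,nq,nw,nx,ny,qw,qx,qy,wx,wy,xy
∂2: piv[dhj,dhx,dhy,djk,djx,djy,dkn,dkw,dkx,dky,dnq,dnx,dny,dqx,dqy,dwx,dxy,jnq,jnx,knq,knw,kqw,qwy] rk=23  ker:hjx,hjy,jkx,jqx,jqy,jxy,kny,kqy,kwx,nqw,nqx,nqy,nxy,qxy
∂3: piv[dhjx,dhjy,djkx,dkwx,dnqx,dnqy,dnxy,dqxy,jnqx,jqxy,knqw] rk=11  ker:nqxy
rk∂_2=23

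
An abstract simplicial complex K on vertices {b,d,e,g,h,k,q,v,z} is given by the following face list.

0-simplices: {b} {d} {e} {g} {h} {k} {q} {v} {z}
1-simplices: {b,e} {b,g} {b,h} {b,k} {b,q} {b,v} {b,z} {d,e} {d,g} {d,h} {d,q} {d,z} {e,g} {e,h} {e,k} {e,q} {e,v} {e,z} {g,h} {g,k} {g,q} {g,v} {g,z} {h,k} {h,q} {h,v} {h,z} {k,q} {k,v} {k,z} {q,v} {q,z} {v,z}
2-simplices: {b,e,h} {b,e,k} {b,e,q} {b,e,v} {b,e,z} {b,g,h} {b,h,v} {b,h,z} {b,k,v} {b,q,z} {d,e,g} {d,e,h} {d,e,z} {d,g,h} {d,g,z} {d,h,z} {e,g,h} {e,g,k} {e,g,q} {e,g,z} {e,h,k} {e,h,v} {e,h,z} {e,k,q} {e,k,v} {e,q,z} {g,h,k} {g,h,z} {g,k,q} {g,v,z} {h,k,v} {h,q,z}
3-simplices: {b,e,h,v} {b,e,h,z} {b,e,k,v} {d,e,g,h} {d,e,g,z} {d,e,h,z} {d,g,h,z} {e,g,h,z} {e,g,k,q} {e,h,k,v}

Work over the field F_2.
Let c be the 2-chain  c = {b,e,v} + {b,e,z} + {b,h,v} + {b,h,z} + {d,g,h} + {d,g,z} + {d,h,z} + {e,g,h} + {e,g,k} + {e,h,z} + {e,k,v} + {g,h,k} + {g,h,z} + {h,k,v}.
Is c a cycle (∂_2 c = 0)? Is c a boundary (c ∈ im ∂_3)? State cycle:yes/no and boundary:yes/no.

n_0=9 n_1=33 n_2=32 n_3=10  [Z2]
∂1: piv[be,bg,bh,bk,bq,bv,bz,de] rk=8  ker:dg,dh,dq,dz,eg,eh,ek,eq,ev,ez,gh,gk,gq,gv,gz,hk,hq,hv,hz,kq,kv,kz,qv,qz,vz
∂2: piv[beh,bek,beq,bev,bez,bgh,bhv,bhz,bkv,bqz,deg,deh,dez,dgh,dgz,egk,egq,ehk,ekq,gvz,hqz] rk=21  ker:dhz,egh,egz,ehv,ehz,ekv,eqz,ghk,ghz,gkq,hkv
∂3: piv[behv,behz,bekv,degh,degz,dehz,dghz,egkq,ehkv] rk=9  ker:eghz
∂2c = 0
c vs im∂3: residual ≠ 0 ⇒ not boundary

cycle:yes boundary:no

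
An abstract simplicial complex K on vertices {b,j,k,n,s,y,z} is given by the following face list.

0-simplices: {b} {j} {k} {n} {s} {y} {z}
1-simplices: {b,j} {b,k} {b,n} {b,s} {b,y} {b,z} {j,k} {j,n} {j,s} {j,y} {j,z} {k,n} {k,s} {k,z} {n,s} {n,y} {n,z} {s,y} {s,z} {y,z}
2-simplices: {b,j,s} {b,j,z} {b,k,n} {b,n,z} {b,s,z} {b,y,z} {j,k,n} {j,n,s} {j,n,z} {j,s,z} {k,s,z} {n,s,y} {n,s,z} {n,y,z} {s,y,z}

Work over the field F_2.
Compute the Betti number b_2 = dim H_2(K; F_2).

n_0=7 n_1=20 n_2=15  [Z2]
∂1: piv[bj,bk,bn,bs,by,bz] rk=6  ker:jk,jn,js,jy,jz,kn,ks,kz,ns,ny,nz,sy,sz,yz
∂2: piv[bjs,bjz,bkn,bnz,bsz,byz,jkn,jns,jnz,ksz,nsy,nyz] rk=12  ker:jsz,nsz,syz
b_2=(15−12)−0=3

b_2=3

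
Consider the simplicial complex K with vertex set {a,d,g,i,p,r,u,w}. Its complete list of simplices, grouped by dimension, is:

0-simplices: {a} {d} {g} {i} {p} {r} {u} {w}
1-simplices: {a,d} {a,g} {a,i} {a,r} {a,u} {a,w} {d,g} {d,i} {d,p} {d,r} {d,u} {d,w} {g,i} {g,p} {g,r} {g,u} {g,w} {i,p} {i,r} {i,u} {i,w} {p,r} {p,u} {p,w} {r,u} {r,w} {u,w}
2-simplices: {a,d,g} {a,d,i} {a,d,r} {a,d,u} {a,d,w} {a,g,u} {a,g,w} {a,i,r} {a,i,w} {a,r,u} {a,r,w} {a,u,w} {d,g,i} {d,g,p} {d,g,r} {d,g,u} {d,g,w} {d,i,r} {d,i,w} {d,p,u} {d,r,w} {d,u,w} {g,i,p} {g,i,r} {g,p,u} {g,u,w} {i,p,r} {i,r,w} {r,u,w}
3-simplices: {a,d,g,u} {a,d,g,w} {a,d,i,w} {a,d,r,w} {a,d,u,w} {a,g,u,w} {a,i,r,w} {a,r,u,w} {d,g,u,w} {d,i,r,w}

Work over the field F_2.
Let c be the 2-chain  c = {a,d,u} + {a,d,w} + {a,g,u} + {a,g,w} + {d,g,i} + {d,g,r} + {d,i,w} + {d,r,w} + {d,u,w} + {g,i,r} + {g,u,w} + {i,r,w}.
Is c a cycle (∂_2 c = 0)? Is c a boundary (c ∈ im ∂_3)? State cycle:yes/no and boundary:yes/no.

n_0=8 n_1=27 n_2=29 n_3=10  [Z2]
∂1: piv[ad,ag,ai,ar,au,aw,dp] rk=7  ker:dg,di,dr,du,dw,gi,gp,gr,gu,gw,ip,ir,iu,iw,pr,pu,pw,ru,rw,uw
∂2: piv[adg,adi,adr,adu,adw,agu,agw,air,aiw,aru,arw,auw,dgi,dgp,dgr,dpu,gip,ipr] rk=18  ker:dgu,dgw,dir,diw,drw,duw,gir,gpu,guw,irw,ruw
∂3: piv[adgu,adgw,adiw,adrw,aduw,aguw,airw,aruw,dirw] rk=9  ker:dguw
∂2c = 0
c vs im∂3: residual ≠ 0 ⇒ not boundary

cycle:yes boundary:no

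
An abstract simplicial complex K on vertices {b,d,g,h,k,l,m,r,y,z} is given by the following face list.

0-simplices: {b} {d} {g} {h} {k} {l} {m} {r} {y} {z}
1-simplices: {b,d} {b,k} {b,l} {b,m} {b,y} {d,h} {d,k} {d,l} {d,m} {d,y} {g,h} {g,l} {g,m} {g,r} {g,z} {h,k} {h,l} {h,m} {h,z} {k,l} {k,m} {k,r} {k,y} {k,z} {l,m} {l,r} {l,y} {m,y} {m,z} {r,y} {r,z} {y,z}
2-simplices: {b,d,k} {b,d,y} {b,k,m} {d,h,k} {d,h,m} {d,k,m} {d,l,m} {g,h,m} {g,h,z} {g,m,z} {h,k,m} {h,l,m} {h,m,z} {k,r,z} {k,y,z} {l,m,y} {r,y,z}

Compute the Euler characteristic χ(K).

χ(K)=-5

n_0=10 n_1=32 n_2=17
χ=+10−32+17=-5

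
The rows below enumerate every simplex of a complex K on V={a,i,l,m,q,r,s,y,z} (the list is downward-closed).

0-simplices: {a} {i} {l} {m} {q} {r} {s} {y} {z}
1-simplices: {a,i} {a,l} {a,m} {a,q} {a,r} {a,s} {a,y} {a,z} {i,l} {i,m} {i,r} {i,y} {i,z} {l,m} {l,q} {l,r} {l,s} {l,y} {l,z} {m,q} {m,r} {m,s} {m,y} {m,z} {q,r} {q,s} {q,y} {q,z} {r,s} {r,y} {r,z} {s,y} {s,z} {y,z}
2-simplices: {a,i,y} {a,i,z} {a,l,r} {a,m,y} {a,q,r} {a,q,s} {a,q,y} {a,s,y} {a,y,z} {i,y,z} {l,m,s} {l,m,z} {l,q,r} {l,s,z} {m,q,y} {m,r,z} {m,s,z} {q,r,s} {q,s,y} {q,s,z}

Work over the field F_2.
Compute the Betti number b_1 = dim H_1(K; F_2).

b_1=9

n_0=9 n_1=34 n_2=20  [Z2]
∂1: piv[ai,al,am,aq,ar,as,ay,az] rk=8  ker:il,im,ir,iy,iz,lm,lq,lr,ls,ly,lz,mq,mr,ms,my,mz,qr,qs,qy,qz,rs,ry,rz,sy,sz,yz
∂2: piv[aiy,aiz,alr,amy,aqr,aqs,aqy,asy,ayz,lms,lmz,lqr,lsz,mqy,mrz,qrs,qsz] rk=17  ker:iyz,msz,qsy
b_1=(34−8)−17=9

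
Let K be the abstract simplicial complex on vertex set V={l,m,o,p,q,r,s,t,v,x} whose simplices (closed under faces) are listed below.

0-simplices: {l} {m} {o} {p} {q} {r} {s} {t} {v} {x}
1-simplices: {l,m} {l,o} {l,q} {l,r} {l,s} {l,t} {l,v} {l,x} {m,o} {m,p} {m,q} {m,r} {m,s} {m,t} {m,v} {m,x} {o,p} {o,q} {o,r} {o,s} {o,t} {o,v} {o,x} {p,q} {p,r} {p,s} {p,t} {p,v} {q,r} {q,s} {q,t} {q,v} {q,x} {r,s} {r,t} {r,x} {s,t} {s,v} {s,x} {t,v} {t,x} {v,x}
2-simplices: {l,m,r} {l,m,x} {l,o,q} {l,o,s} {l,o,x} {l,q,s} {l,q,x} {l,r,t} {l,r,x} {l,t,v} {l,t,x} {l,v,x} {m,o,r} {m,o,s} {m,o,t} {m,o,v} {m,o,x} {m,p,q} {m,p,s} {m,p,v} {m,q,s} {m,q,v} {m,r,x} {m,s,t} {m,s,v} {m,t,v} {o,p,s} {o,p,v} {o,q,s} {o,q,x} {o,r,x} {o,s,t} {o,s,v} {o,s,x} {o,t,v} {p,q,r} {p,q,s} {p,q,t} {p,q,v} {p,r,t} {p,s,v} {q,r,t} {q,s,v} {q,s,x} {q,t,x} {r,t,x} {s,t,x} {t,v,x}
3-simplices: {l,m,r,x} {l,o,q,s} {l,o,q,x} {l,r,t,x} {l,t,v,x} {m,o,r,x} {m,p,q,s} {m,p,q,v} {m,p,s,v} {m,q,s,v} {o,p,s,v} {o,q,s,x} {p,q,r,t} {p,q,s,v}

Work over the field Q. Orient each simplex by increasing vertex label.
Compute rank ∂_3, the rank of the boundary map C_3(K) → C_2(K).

n_0=10 n_1=42 n_2=48 n_3=14  [Q]
∂1: piv[lm,lo,lq,lr,ls,lt,lv,lx,mp] rk=9  ker:mo,mq,mr,ms,mt,mv,mx,op,oq,or,os,ot,ov,ox,pq,pr,ps,pt,pv,qr,qs,qt,qv,qx,rs,rt,rx,st,sv,sx,tv,tx,vx
∂2: piv[lmr,lmx,loq,los,lox,lqs,lqx,lrt,lrx,ltv,ltx,lvx,mor,mos,mot,mov,mox,mpq,mps,mpv,mqs,mqv,mst,msv,mtv,ops,osx,pqr,pqt,prt,qtx,stx] rk=32  ker:mrx,opv,oqs,oqx,orx,ost,osv,otv,pqs,pqv,psv,qrt,qsv,qsx,rtx,tvx
∂3: piv[lmrx,loqs,loqx,lrtx,ltvx,morx,mpqs,mpqv,mpsv,mqsv,opsv,oqsx,pqrt] rk=13  ker:pqsv
rk∂_3=13

rank∂_3=13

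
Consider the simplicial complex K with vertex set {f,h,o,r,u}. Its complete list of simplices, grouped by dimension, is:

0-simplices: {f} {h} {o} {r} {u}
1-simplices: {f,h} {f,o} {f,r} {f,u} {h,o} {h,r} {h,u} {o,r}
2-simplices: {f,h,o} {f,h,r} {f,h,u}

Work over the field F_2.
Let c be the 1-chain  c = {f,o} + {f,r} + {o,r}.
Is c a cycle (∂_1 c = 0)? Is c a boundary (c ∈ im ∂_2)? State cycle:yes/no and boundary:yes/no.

n_0=5 n_1=8 n_2=3  [Z2]
∂1: piv[fh,fo,fr,fu] rk=4  ker:ho,hr,hu,or
∂2: piv[fho,fhr,fhu] rk=3
∂1c = 0
c vs im∂2: residual ≠ 0 ⇒ not boundary

cycle:yes boundary:no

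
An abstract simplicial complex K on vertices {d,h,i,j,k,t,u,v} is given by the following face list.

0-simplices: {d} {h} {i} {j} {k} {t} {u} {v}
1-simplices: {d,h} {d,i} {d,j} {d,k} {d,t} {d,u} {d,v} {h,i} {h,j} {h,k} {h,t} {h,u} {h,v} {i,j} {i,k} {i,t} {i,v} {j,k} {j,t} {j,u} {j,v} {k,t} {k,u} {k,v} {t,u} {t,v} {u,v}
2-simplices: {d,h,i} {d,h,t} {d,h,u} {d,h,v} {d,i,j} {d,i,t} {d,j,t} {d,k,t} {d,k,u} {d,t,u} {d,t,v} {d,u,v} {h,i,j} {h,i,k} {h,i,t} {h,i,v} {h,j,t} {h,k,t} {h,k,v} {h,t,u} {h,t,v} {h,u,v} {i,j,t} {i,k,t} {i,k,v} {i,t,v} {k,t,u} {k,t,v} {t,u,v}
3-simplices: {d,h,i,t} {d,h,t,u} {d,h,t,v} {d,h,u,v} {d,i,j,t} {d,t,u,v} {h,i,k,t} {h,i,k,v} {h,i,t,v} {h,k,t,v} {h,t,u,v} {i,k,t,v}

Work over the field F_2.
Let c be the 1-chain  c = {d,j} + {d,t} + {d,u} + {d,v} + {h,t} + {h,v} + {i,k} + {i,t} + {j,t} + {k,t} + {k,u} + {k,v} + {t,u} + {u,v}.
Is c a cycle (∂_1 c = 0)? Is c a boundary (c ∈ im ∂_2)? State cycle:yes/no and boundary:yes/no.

cycle:yes boundary:yes

n_0=8 n_1=27 n_2=29 n_3=12  [Z2]
∂1: piv[dh,di,dj,dk,dt,du,dv] rk=7  ker:hi,hj,hk,ht,hu,hv,ij,ik,it,iv,jk,jt,ju,jv,kt,ku,kv,tu,tv,uv
∂2: piv[dhi,dht,dhu,dhv,dij,dit,djt,dkt,dku,dtu,dtv,duv,hij,hik,hiv,hkt,hkv] rk=17  ker:hit,hjt,htu,htv,huv,ijt,ikt,ikv,itv,ktu,ktv,tuv
∂3: piv[dhit,dhtu,dhtv,dhuv,dijt,dtuv,hikt,hikv,hitv,hktv] rk=10  ker:htuv,iktv
∂1c = 0
c vs im∂2: reduces to 0 ⇒ boundary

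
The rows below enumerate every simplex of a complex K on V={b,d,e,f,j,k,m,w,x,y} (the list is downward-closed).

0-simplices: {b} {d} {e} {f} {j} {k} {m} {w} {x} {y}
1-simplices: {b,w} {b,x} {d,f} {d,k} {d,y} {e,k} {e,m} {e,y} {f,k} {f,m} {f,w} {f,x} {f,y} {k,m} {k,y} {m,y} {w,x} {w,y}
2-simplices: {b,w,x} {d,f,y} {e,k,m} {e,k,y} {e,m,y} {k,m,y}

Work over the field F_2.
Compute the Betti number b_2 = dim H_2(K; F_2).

b_2=1

n_0=10 n_1=18 n_2=6  [Z2]
∂1: piv[bw,bx,df,dk,dy,ek,em,fw] rk=8  ker:ey,fk,fm,fx,fy,km,ky,my,wx,wy
∂2: piv[bwx,dfy,ekm,eky,emy] rk=5  ker:kmy
b_2=(6−5)−0=1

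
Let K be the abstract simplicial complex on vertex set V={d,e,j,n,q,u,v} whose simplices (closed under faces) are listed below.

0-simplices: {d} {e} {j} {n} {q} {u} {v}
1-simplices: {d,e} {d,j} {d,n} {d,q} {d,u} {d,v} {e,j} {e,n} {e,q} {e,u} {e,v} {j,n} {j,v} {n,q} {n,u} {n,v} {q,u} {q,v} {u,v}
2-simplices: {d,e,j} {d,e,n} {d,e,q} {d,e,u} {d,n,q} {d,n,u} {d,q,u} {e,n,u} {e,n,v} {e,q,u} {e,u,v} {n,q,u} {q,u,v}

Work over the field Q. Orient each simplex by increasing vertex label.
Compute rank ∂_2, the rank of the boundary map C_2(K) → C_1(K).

n_0=7 n_1=19 n_2=13  [Q]
∂1: piv[de,dj,dn,dq,du,dv] rk=6  ker:ej,en,eq,eu,ev,jn,jv,nq,nu,nv,qu,qv,uv
∂2: piv[dej,den,deq,deu,dnq,dnu,dqu,env,euv,quv] rk=10  ker:enu,equ,nqu
rk∂_2=10

rank∂_2=10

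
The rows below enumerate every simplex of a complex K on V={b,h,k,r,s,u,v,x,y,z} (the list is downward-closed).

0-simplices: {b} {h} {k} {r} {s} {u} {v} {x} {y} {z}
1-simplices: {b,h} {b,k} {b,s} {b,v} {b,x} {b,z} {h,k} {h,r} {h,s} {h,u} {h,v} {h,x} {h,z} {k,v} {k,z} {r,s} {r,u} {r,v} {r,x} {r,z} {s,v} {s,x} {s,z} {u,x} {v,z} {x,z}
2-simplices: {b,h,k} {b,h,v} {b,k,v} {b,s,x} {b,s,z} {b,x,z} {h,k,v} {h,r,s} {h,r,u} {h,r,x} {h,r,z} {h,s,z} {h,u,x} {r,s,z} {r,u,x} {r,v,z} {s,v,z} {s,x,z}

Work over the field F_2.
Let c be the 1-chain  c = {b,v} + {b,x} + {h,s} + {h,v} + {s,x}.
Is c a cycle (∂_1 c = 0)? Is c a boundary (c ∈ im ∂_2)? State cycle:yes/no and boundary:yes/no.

n_0=10 n_1=26 n_2=18  [Z2]
∂1: piv[bh,bk,bs,bv,bx,bz,hr,hu] rk=8  ker:hk,hs,hv,hx,hz,kv,kz,rs,ru,rv,rx,rz,sv,sx,sz,ux,vz,xz
∂2: piv[bhk,bhv,bkv,bsx,bsz,bxz,hrs,hru,hrx,hrz,hsz,hux,rvz,svz] rk=14  ker:hkv,rsz,rux,sxz
∂1c = 0
c vs im∂2: residual ≠ 0 ⇒ not boundary

cycle:yes boundary:no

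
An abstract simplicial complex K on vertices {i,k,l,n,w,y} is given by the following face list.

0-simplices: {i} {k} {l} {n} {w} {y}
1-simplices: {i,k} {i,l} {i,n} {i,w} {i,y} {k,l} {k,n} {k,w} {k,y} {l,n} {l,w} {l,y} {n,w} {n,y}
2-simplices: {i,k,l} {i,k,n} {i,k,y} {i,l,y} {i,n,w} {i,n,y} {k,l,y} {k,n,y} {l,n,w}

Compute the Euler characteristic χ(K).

n_0=6 n_1=14 n_2=9
χ=+6−14+9=1

χ(K)=1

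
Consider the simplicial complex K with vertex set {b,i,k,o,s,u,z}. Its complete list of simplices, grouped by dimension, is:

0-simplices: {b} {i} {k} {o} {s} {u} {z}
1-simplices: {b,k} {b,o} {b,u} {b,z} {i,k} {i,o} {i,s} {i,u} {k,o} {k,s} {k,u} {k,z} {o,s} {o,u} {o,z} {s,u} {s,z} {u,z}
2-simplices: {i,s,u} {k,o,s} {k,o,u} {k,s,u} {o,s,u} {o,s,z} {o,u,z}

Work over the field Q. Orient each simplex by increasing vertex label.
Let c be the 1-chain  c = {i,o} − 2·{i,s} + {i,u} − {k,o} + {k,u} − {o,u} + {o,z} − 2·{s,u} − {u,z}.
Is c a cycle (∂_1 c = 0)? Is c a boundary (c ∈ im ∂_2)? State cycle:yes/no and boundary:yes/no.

cycle:yes boundary:no

n_0=7 n_1=18 n_2=7  [Q]
∂1: piv[bk,bo,bu,bz,ik,is] rk=6  ker:io,iu,ko,ks,ku,kz,os,ou,oz,su,sz,uz
∂2: piv[isu,kos,kou,ksu,osz,ouz] rk=6  ker:osu
∂1c = 0
c vs im∂2: residual ≠ 0 ⇒ not boundary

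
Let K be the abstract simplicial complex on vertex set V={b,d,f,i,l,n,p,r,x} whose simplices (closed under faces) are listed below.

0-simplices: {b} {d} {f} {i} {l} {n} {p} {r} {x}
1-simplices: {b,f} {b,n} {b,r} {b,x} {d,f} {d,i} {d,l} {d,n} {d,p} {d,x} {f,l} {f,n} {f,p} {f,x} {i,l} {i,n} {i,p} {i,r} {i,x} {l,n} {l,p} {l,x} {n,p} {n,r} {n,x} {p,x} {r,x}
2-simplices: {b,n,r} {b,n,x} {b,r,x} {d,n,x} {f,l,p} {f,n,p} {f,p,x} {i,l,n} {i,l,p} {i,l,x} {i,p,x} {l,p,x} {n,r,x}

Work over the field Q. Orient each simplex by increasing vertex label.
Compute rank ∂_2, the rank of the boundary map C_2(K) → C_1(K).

n_0=9 n_1=27 n_2=13  [Q]
∂1: piv[bf,bn,br,bx,df,di,dl,dp] rk=8  ker:dn,dx,fl,fn,fp,fx,il,in,ip,ir,ix,ln,lp,lx,np,nr,nx,px,rx
∂2: piv[bnr,bnx,brx,dnx,flp,fnp,fpx,iln,ilp,ilx,ipx] rk=11  ker:lpx,nrx
rk∂_2=11

rank∂_2=11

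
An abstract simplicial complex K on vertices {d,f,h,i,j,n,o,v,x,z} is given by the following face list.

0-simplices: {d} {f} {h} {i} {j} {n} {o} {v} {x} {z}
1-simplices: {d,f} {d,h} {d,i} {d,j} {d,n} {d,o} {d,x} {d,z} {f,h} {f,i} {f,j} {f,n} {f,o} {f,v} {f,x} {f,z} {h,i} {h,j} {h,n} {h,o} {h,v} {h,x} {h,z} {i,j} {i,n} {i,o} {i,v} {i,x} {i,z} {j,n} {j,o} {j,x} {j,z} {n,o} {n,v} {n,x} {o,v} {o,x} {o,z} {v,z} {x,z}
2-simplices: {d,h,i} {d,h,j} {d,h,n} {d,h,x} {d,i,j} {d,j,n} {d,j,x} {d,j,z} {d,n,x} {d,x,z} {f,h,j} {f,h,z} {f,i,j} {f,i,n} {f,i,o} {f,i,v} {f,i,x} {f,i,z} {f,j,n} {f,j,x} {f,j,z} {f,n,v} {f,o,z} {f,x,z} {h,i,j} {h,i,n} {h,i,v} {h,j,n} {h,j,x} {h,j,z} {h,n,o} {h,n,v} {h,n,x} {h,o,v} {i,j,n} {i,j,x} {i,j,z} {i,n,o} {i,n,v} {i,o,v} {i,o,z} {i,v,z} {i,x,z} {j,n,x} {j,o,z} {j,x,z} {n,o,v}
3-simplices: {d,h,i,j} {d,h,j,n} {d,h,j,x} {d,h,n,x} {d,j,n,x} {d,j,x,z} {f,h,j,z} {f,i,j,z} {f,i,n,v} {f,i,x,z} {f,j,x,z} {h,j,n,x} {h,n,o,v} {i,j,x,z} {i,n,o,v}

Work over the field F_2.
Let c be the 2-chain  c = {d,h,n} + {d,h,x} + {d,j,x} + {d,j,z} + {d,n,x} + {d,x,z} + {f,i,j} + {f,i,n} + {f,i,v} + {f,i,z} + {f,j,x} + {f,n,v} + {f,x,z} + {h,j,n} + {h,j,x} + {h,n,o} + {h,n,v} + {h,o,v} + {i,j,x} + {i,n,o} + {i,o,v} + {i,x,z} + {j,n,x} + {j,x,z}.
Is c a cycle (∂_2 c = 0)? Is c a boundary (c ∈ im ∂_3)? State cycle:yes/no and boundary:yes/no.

n_0=10 n_1=41 n_2=47 n_3=15  [Z2]
∂1: piv[df,dh,di,dj,dn,do,dx,dz,fv] rk=9  ker:fh,fi,fj,fn,fo,fx,fz,hi,hj,hn,ho,hv,hx,hz,ij,in,io,iv,ix,iz,jn,jo,jx,jz,no,nv,nx,ov,ox,oz,vz,xz
∂2: piv[dhi,dhj,dhn,dhx,dij,djn,djx,djz,dnx,dxz,fhj,fhz,fij,fin,fio,fiv,fix,fiz,fjn,fjx,fjz,fnv,foz,hiv,hno,hov,ino,ivz,joz] rk=29  ker:fxz,hij,hin,hjn,hjx,hjz,hnv,hnx,ijn,ijx,ijz,inv,iov,ioz,ixz,jnx,jxz,nov
∂3: piv[dhij,dhjn,dhjx,dhnx,djnx,djxz,fhjz,fijz,finv,fixz,fjxz,hnov,ijxz,inov] rk=14  ker:hjnx
∂2c = 0
c vs im∂3: reduces to 0 ⇒ boundary

cycle:yes boundary:yes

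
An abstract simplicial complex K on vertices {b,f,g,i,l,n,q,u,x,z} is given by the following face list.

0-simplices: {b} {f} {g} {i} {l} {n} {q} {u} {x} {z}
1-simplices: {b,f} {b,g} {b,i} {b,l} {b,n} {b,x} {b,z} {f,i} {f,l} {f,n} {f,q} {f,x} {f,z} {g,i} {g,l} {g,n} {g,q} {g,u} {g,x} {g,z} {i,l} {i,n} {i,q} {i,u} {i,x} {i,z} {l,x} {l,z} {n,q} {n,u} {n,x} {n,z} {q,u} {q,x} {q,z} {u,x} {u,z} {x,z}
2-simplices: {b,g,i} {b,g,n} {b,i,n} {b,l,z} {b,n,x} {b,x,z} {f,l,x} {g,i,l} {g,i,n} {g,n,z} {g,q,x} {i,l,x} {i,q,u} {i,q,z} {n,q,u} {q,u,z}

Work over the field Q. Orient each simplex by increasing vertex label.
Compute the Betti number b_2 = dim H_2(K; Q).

b_2=1

n_0=10 n_1=38 n_2=16  [Q]
∂1: piv[bf,bg,bi,bl,bn,bx,bz,fq,gu] rk=9  ker:fi,fl,fn,fx,fz,gi,gl,gn,gq,gx,gz,il,in,iq,iu,ix,iz,lx,lz,nq,nu,nx,nz,qu,qx,qz,ux,uz,xz
∂2: piv[bgi,bgn,bin,blz,bnx,bxz,flx,gil,gnz,gqx,ilx,iqu,iqz,nqu,quz] rk=15  ker:gin
b_2=(16−15)−0=1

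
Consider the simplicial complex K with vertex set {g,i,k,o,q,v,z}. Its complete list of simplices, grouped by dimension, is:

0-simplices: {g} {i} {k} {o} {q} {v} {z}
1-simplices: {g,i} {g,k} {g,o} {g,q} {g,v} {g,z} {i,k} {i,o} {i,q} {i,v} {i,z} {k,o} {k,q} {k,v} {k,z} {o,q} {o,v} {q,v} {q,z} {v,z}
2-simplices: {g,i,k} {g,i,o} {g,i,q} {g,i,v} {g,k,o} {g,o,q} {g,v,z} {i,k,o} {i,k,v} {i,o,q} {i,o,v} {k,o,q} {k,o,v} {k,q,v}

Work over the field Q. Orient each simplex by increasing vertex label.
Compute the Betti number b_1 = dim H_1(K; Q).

b_1=3

n_0=7 n_1=20 n_2=14  [Q]
∂1: piv[gi,gk,go,gq,gv,gz] rk=6  ker:ik,io,iq,iv,iz,ko,kq,kv,kz,oq,ov,qv,qz,vz
∂2: piv[gik,gio,giq,giv,gko,goq,gvz,ikv,iov,koq,kqv] rk=11  ker:iko,ioq,kov
b_1=(20−6)−11=3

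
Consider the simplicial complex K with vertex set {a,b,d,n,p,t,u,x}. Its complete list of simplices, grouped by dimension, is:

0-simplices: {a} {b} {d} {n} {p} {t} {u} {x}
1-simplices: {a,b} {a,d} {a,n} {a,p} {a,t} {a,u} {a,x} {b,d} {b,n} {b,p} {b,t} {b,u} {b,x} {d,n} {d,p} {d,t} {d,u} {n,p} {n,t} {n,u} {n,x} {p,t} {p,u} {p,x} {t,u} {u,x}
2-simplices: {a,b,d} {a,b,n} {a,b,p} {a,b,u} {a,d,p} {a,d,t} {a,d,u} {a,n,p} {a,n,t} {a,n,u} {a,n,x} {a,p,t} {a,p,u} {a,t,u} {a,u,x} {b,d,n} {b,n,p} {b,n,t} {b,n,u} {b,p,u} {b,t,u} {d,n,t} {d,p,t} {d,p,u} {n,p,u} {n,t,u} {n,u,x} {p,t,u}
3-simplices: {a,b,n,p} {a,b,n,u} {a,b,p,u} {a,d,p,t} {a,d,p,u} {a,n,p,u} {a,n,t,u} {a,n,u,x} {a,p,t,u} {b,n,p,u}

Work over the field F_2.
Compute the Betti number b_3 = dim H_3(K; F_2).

b_3=1

n_0=8 n_1=26 n_2=28 n_3=10  [Z2]
∂1: piv[ab,ad,an,ap,at,au,ax] rk=7  ker:bd,bn,bp,bt,bu,bx,dn,dp,dt,du,np,nt,nu,nx,pt,pu,px,tu,ux
∂2: piv[abd,abn,abp,abu,adp,adt,adu,anp,ant,anu,anx,apt,apu,atu,aux,bdn,bnt] rk=17  ker:bnp,bnu,bpu,btu,dnt,dpt,dpu,npu,ntu,nux,ptu
∂3: piv[abnp,abnu,abpu,adpt,adpu,anpu,antu,anux,aptu] rk=9  ker:bnpu
b_3=(10−9)−0=1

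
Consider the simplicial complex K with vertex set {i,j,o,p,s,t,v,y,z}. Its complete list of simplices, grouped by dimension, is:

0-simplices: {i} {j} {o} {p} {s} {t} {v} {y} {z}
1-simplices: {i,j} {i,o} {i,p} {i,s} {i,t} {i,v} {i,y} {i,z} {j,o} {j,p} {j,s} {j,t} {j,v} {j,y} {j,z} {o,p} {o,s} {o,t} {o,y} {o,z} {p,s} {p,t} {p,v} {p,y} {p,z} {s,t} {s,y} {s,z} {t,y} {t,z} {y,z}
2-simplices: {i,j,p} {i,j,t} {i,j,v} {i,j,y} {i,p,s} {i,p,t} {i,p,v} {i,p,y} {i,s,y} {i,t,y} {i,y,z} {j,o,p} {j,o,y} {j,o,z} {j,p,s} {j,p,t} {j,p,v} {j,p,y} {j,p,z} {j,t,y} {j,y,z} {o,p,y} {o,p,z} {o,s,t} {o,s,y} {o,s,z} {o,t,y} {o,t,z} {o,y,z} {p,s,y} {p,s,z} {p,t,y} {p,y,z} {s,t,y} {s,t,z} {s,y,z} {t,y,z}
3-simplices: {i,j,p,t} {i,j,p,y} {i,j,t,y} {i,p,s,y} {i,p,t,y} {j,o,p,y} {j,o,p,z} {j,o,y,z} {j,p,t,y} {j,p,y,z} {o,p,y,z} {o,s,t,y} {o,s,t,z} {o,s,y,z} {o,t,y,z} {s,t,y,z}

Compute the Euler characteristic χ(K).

χ(K)=-1

n_0=9 n_1=31 n_2=37 n_3=16
χ=+9−31+37−16=-1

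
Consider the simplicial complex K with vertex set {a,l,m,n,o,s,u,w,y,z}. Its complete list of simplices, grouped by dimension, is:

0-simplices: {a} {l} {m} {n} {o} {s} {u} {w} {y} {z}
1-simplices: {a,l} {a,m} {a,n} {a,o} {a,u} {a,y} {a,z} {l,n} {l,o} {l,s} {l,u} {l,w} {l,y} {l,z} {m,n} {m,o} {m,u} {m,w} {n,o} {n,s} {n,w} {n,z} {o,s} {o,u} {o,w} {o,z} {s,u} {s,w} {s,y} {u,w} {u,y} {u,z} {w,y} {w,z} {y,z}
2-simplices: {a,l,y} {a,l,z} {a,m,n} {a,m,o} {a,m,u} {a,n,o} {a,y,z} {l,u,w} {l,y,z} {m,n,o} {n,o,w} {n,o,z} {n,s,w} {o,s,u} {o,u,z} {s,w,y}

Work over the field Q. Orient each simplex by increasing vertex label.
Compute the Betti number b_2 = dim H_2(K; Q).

n_0=10 n_1=35 n_2=16  [Q]
∂1: piv[al,am,an,ao,au,ay,az,ls,lw] rk=9  ker:ln,lo,lu,ly,lz,mn,mo,mu,mw,no,ns,nw,nz,os,ou,ow,oz,su,sw,sy,uw,uy,uz,wy,wz,yz
∂2: piv[aly,alz,amn,amo,amu,ano,ayz,luw,now,noz,nsw,osu,ouz,swy] rk=14  ker:lyz,mno
b_2=(16−14)−0=2

b_2=2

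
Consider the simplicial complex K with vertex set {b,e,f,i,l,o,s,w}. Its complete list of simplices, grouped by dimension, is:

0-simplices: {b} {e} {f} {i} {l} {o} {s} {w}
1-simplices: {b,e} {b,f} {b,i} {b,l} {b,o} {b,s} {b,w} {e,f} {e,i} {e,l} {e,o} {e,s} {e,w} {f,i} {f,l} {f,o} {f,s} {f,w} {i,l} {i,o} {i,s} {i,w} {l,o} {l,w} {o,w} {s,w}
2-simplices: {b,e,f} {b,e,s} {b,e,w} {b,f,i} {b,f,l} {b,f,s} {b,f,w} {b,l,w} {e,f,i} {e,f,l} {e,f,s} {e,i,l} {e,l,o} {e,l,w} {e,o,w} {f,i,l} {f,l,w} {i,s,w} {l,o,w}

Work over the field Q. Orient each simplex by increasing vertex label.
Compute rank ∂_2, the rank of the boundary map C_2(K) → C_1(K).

rank∂_2=14

n_0=8 n_1=26 n_2=19  [Q]
∂1: piv[be,bf,bi,bl,bo,bs,bw] rk=7  ker:ef,ei,el,eo,es,ew,fi,fl,fo,fs,fw,il,io,is,iw,lo,lw,ow,sw
∂2: piv[bef,bes,bew,bfi,bfl,bfs,bfw,blw,efi,efl,eil,elo,eow,isw] rk=14  ker:efs,elw,fil,flw,low
rk∂_2=14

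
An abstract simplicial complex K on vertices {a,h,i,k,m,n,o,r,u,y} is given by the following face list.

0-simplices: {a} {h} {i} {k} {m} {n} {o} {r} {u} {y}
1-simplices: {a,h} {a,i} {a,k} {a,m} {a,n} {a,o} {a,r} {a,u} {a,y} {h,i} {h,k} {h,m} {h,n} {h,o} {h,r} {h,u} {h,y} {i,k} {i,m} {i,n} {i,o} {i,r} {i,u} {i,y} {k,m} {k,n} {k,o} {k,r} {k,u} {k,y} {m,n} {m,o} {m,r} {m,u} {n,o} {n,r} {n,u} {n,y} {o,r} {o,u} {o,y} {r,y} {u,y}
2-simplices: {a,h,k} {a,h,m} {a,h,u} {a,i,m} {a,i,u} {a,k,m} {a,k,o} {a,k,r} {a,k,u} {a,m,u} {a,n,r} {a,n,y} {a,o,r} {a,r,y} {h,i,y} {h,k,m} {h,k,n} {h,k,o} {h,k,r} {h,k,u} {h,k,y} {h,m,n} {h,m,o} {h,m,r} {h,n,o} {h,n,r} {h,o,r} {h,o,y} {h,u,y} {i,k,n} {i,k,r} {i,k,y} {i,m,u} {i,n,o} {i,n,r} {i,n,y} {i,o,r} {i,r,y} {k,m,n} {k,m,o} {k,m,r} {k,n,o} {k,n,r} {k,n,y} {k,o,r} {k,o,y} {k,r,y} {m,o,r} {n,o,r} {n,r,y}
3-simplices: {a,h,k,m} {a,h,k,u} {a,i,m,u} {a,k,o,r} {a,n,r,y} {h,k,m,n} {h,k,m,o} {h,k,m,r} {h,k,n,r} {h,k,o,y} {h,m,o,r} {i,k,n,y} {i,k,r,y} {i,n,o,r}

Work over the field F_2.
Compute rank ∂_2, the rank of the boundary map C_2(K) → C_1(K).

n_0=10 n_1=43 n_2=50 n_3=14  [Z2]
∂1: piv[ah,ai,ak,am,an,ao,ar,au,ay] rk=9  ker:hi,hk,hm,hn,ho,hr,hu,hy,ik,im,in,io,ir,iu,iy,km,kn,ko,kr,ku,ky,mn,mo,mr,mu,no,nr,nu,ny,or,ou,oy,ry,uy
∂2: piv[ahk,ahm,ahu,aim,aiu,akm,ako,akr,aku,amu,anr,any,aor,ary,hiy,hkn,hko,hkr,hky,hmn,hmo,hmr,hno,hnr,hoy,huy,ikn,ikr,iky,ino,iny] rk=31  ker:hkm,hku,hor,imu,inr,ior,iry,kmn,kmo,kmr,kno,knr,kny,kor,koy,kry,mor,nor,nry
∂3: piv[ahkm,ahku,aimu,akor,anry,hkmn,hkmo,hkmr,hknr,hkoy,hmor,ikny,ikry,inor] rk=14
rk∂_2=31

rank∂_2=31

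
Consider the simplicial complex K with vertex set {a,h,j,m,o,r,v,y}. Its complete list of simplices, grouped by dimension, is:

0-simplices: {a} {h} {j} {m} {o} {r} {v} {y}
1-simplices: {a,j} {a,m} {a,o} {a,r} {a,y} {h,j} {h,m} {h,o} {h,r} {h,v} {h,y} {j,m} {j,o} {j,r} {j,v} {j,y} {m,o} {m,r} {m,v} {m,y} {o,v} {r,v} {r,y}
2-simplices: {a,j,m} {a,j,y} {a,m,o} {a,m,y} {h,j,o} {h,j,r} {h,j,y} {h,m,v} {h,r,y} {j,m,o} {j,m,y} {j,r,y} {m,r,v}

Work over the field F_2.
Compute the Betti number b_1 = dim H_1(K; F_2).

b_1=5

n_0=8 n_1=23 n_2=13  [Z2]
∂1: piv[aj,am,ao,ar,ay,hj,hv] rk=7  ker:hm,ho,hr,hy,jm,jo,jr,jv,jy,mo,mr,mv,my,ov,rv,ry
∂2: piv[ajm,ajy,amo,amy,hjo,hjr,hjy,hmv,hry,jmo,mrv] rk=11  ker:jmy,jry
b_1=(23−7)−11=5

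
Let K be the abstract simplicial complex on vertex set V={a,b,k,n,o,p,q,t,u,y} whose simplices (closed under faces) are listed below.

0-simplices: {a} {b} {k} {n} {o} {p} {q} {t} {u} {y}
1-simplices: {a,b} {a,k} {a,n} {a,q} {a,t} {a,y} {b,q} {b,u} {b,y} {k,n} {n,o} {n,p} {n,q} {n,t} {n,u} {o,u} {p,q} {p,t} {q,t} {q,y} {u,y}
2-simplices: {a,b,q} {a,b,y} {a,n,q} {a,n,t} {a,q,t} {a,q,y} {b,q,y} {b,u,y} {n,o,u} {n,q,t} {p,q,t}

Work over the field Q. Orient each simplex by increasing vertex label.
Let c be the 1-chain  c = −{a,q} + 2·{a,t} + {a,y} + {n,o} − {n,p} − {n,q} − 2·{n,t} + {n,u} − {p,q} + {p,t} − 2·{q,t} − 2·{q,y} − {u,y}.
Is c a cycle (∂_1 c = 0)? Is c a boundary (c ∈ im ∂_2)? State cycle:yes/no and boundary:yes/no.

n_0=10 n_1=21 n_2=11  [Q]
∂1: piv[ab,ak,an,aq,at,ay,bu,no,np] rk=9  ker:bq,by,kn,nq,nt,nu,ou,pq,pt,qt,qy,uy
∂2: piv[abq,aby,anq,ant,aqt,aqy,buy,nou,pqt] rk=9  ker:bqy,nqt
∂1c = −2·{a} + 2·{n} + {o} − {p} + {q} − {t} + 2·{u} − 2·{y}

cycle:no boundary:no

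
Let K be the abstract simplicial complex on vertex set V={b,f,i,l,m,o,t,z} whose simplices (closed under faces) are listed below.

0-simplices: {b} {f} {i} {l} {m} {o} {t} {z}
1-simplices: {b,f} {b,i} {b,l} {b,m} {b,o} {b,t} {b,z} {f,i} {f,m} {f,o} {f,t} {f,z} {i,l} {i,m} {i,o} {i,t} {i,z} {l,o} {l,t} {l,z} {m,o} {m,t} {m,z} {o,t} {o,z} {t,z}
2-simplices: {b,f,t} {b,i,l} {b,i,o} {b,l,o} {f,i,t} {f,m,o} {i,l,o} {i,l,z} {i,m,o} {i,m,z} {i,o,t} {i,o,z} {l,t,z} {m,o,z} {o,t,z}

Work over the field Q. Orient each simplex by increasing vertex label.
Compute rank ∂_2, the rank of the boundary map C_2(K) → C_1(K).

n_0=8 n_1=26 n_2=15  [Q]
∂1: piv[bf,bi,bl,bm,bo,bt,bz] rk=7  ker:fi,fm,fo,ft,fz,il,im,io,it,iz,lo,lt,lz,mo,mt,mz,ot,oz,tz
∂2: piv[bft,bil,bio,blo,fit,fmo,ilz,imo,imz,iot,ioz,ltz,otz] rk=13  ker:ilo,moz
rk∂_2=13

rank∂_2=13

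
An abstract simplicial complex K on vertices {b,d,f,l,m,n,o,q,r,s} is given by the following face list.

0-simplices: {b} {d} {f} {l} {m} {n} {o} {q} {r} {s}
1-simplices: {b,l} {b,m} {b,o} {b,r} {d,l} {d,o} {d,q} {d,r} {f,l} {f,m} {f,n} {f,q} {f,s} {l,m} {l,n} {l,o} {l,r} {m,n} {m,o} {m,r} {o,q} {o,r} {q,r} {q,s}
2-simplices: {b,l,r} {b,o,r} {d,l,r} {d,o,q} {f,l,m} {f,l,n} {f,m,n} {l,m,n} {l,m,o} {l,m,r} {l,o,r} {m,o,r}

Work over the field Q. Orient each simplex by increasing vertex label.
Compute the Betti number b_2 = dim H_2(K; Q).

n_0=10 n_1=24 n_2=12  [Q]
∂1: piv[bl,bm,bo,br,dl,dq,fl,fn,fs] rk=9  ker:do,dr,fm,fq,lm,ln,lo,lr,mn,mo,mr,oq,or,qr,qs
∂2: piv[blr,bor,dlr,doq,flm,fln,fmn,lmo,lmr,lor] rk=10  ker:lmn,mor
b_2=(12−10)−0=2

b_2=2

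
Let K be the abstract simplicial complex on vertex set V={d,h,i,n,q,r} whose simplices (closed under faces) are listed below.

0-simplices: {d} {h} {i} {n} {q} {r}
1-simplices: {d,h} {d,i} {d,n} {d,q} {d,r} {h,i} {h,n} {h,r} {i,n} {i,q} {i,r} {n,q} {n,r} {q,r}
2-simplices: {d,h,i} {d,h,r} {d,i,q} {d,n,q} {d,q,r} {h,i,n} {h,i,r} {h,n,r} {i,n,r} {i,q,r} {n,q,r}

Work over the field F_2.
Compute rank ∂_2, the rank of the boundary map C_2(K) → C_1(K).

n_0=6 n_1=14 n_2=11  [Z2]
∂1: piv[dh,di,dn,dq,dr] rk=5  ker:hi,hn,hr,in,iq,ir,nq,nr,qr
∂2: piv[dhi,dhr,diq,dnq,dqr,hin,hir,hnr,nqr] rk=9  ker:inr,iqr
rk∂_2=9

rank∂_2=9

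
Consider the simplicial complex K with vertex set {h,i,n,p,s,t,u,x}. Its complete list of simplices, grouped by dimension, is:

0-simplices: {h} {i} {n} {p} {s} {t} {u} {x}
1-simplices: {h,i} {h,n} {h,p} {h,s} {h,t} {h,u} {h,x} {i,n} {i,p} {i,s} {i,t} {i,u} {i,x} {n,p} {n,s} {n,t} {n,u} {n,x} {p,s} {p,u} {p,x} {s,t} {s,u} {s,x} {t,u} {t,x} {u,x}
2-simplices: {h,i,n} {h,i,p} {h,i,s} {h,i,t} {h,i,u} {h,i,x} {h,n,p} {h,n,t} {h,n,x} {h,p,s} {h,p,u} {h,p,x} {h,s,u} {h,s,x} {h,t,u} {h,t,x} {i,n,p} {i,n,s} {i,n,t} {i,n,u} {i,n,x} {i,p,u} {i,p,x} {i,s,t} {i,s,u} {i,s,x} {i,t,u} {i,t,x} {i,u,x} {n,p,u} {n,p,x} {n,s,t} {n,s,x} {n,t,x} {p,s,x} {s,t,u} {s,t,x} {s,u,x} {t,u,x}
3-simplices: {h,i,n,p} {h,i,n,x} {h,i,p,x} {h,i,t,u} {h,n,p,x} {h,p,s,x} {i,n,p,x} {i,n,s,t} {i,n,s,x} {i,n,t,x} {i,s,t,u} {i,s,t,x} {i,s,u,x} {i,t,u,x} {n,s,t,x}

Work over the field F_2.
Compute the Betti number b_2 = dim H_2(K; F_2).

b_2=6

n_0=8 n_1=27 n_2=39 n_3=15  [Z2]
∂1: piv[hi,hn,hp,hs,ht,hu,hx] rk=7  ker:in,ip,is,it,iu,ix,np,ns,nt,nu,nx,ps,pu,px,st,su,sx,tu,tx,ux
∂2: piv[hin,hip,his,hit,hiu,hix,hnp,hnt,hnx,hps,hpu,hpx,hsu,hsx,htu,htx,ins,inu,ist,iux] rk=20  ker:inp,int,inx,ipu,ipx,isu,isx,itu,itx,npu,npx,nst,nsx,ntx,psx,stu,stx,sux,tux
∂3: piv[hinp,hinx,hipx,hitu,hnpx,hpsx,inst,insx,intx,istu,istx,isux,itux] rk=13  ker:inpx,nstx
b_2=(39−20)−13=6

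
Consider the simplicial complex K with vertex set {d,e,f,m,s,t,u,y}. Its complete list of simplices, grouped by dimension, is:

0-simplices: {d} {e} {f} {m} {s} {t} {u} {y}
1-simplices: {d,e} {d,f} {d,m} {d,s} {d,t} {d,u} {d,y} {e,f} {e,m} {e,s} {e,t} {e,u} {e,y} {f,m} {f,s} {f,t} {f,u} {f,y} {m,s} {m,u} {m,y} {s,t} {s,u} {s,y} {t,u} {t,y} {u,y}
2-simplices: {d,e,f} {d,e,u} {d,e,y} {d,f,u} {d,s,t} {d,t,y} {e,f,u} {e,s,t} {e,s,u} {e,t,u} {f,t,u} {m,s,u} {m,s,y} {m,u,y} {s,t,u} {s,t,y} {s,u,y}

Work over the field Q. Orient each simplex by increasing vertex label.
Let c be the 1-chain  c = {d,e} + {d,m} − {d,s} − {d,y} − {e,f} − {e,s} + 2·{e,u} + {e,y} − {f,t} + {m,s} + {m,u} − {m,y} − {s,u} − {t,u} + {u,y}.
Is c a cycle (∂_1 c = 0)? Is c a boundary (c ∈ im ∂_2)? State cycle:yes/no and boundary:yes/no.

cycle:yes boundary:no

n_0=8 n_1=27 n_2=17  [Q]
∂1: piv[de,df,dm,ds,dt,du,dy] rk=7  ker:ef,em,es,et,eu,ey,fm,fs,ft,fu,fy,ms,mu,my,st,su,sy,tu,ty,uy
∂2: piv[def,deu,dey,dfu,dst,dty,est,esu,etu,ftu,msu,msy,muy,sty] rk=14  ker:efu,stu,suy
∂1c = 0
c vs im∂2: residual ≠ 0 ⇒ not boundary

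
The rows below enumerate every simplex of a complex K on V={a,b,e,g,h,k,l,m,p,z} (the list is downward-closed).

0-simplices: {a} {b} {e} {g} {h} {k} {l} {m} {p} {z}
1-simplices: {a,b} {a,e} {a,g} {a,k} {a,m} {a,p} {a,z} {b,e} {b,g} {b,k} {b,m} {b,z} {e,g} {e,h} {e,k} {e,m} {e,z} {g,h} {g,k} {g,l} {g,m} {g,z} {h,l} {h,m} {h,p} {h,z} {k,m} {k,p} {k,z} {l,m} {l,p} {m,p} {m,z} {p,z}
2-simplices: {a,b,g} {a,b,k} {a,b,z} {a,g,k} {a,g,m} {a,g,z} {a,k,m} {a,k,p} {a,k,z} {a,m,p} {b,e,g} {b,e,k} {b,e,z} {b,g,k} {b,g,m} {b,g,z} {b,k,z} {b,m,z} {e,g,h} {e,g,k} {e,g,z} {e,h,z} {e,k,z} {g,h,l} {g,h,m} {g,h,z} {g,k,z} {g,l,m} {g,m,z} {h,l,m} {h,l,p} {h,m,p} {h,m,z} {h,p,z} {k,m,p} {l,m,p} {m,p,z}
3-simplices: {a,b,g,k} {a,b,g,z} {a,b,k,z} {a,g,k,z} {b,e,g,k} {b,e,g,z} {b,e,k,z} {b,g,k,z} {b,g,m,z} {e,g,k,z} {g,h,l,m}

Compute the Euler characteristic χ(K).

n_0=10 n_1=34 n_2=37 n_3=11
χ=+10−34+37−11=2

χ(K)=2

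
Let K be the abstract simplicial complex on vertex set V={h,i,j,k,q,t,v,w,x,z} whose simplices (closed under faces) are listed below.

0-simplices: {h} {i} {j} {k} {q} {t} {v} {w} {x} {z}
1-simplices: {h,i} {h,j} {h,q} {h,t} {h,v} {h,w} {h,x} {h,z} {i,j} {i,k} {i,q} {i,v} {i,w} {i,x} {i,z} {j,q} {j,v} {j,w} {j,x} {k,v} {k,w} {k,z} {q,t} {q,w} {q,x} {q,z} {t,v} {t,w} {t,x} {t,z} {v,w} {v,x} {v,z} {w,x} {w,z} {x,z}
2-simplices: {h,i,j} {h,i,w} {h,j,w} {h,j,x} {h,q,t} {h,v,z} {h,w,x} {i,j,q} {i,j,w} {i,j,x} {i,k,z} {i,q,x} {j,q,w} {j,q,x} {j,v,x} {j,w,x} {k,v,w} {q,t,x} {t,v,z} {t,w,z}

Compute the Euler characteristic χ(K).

χ(K)=-6

n_0=10 n_1=36 n_2=20
χ=+10−36+20=-6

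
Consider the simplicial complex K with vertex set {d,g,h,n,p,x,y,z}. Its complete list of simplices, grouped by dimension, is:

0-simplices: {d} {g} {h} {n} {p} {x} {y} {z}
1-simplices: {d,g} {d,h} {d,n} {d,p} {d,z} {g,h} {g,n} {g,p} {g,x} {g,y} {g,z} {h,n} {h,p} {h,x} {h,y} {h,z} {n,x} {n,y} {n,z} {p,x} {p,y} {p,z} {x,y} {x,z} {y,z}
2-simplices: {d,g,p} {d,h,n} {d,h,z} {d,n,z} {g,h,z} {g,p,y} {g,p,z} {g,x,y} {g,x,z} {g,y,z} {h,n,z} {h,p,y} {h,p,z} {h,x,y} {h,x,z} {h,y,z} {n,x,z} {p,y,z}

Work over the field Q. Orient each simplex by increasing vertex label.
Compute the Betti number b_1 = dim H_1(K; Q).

b_1=4

n_0=8 n_1=25 n_2=18  [Q]
∂1: piv[dg,dh,dn,dp,dz,gx,gy] rk=7  ker:gh,gn,gp,gz,hn,hp,hx,hy,hz,nx,ny,nz,px,py,pz,xy,xz,yz
∂2: piv[dgp,dhn,dhz,dnz,ghz,gpy,gpz,gxy,gxz,gyz,hpy,hpz,hxy,nxz] rk=14  ker:hnz,hxz,hyz,pyz
b_1=(25−7)−14=4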